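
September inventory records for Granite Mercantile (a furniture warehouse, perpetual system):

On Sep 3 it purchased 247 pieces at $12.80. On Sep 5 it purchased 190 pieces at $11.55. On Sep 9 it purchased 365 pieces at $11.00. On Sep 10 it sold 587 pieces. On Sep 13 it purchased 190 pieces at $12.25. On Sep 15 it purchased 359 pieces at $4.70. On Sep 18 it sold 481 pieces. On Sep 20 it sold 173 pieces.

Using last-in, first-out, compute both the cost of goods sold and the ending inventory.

Sep 10, 587 sold [LIFO — newest first]: 365 @ $11.00 + 190 @ $11.55 + 32 @ $12.80 = $6,619.10
Sep 18, 481 sold [LIFO — newest first]: 359 @ $4.70 + 122 @ $12.25 = $3,181.80
Sep 20, 173 sold [LIFO — newest first]: 68 @ $12.25 + 105 @ $12.80 = $2,177.00
Total COGS = $6,619.10 + $3,181.80 + $2,177.00 = $11,977.90
Ending inventory: 110 @ $12.80 = $1,408.00
Check: goods available $13,385.90 = COGS $11,977.90 + ending $1,408.00

COGS = $11,977.90; ending inventory = $1,408.00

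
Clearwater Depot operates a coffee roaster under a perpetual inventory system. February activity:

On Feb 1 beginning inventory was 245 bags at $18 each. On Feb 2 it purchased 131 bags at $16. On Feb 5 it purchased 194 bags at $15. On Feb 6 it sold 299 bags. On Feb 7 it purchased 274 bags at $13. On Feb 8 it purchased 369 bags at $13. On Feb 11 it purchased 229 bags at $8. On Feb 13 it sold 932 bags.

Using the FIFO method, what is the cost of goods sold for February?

COGS = $17,919

Feb 6, 299 sold [FIFO — oldest first]: 245 @ $18 + 54 @ $16 = $5,274
Feb 13, 932 sold [FIFO — oldest first]: 77 @ $16 + 194 @ $15 + 274 @ $13 + 369 @ $13 + 18 @ $8 = $12,645
Total COGS = $5,274 + $12,645 = $17,919
Ending inventory: 211 @ $8 = $1,688
Check: goods available $19,607 = COGS $17,919 + ending $1,688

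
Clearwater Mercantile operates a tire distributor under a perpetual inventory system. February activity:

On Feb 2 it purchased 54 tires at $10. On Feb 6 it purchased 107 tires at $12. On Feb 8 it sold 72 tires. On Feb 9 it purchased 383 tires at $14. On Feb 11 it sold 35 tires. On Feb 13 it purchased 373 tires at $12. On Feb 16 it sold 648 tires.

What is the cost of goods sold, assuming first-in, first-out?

Feb 8, 72 sold [FIFO — oldest first]: 54 @ $10 + 18 @ $12 = $756
Feb 11, 35 sold [FIFO — oldest first]: 35 @ $12 = $420
Feb 16, 648 sold [FIFO — oldest first]: 54 @ $12 + 383 @ $14 + 211 @ $12 = $8,542
Total COGS = $756 + $420 + $8,542 = $9,718
Ending inventory: 162 @ $12 = $1,944

COGS = $9,718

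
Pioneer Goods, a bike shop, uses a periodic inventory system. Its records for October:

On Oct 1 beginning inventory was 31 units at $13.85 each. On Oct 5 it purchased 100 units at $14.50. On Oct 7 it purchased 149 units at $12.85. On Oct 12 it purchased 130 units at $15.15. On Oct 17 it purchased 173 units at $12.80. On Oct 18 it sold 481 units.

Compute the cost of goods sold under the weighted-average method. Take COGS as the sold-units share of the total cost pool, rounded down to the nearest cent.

COGS = $6,582.10

Oct 18, sell 481: 481/583 × $7,977.90 → $6,582.10
Ending inventory (cost pool remaining) = $1,395.80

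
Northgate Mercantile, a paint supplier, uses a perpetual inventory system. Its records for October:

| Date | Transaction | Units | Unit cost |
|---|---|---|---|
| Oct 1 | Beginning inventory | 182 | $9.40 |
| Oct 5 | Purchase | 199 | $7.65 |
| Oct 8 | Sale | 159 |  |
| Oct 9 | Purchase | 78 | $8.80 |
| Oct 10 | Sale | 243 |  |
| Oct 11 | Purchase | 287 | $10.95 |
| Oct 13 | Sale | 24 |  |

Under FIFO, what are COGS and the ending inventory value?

Oct 8, 159 sold [FIFO — oldest first]: 159 @ $9.40 = $1,494.60
Oct 10, 243 sold [FIFO — oldest first]: 23 @ $9.40 + 199 @ $7.65 + 21 @ $8.80 = $1,923.35
Oct 13, 24 sold [FIFO — oldest first]: 24 @ $8.80 = $211.20
Total COGS = $1,494.60 + $1,923.35 + $211.20 = $3,629.15
Ending inventory: 33 @ $8.80 + 287 @ $10.95 = $3,433.05
Check: goods available $7,062.20 = COGS $3,629.15 + ending $3,433.05

COGS = $3,629.15; ending inventory = $3,433.05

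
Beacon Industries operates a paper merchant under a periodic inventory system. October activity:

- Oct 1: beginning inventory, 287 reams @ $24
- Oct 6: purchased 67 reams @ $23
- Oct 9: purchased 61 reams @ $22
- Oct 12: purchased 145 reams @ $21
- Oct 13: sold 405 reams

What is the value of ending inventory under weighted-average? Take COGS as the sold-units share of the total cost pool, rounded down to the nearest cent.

Ending inventory = $3,547.29

Oct 13, sell 405: 405/560 × $12,816.00 → $9,268.71
Ending inventory (cost pool remaining) = $3,547.29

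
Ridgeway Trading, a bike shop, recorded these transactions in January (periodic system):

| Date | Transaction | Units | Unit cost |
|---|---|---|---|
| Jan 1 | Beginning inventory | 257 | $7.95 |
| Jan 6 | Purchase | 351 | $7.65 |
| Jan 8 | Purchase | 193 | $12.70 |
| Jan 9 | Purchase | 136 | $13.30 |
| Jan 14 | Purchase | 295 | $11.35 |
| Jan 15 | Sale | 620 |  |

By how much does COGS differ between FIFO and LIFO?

FIFO COGS: 257 @ $7.95 + 351 @ $7.65 + 12 @ $12.70 = $4,880.70
LIFO COGS: 295 @ $11.35 + 136 @ $13.30 + 189 @ $12.70 = $7,557.35
Difference = |$4,880.70 − $7,557.35| = $2,676.65

$2,676.65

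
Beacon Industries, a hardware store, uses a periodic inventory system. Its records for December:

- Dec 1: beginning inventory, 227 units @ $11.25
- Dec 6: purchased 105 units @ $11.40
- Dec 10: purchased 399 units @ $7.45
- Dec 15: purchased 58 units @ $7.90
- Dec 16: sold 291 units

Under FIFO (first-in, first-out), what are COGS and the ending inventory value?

COGS = $3,283.35; ending inventory = $3,898.15

Dec 16, 291 sold [FIFO — oldest first]: 227 @ $11.25 + 64 @ $11.40 = $3,283.35
Ending inventory: 41 @ $11.40 + 399 @ $7.45 + 58 @ $7.90 = $3,898.15
Check: goods available $7,181.50 = COGS $3,283.35 + ending $3,898.15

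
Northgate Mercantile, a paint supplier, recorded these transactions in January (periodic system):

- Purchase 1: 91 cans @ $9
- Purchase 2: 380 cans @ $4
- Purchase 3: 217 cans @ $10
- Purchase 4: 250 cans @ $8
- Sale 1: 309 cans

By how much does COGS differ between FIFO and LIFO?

$899

FIFO COGS: 91 @ $9 + 218 @ $4 = $1,691
LIFO COGS: 250 @ $8 + 59 @ $10 = $2,590
Difference = |$1,691 − $2,590| = $899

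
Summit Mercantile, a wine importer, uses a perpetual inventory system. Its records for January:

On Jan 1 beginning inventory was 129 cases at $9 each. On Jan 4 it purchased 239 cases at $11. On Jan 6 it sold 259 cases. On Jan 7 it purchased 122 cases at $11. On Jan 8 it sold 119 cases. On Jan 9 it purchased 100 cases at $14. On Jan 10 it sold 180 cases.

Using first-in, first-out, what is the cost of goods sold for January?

COGS = $6,084

Jan 6, 259 sold [FIFO — oldest first]: 129 @ $9 + 130 @ $11 = $2,591
Jan 8, 119 sold [FIFO — oldest first]: 109 @ $11 + 10 @ $11 = $1,309
Jan 10, 180 sold [FIFO — oldest first]: 112 @ $11 + 68 @ $14 = $2,184
Total COGS = $2,591 + $1,309 + $2,184 = $6,084
Ending inventory: 32 @ $14 = $448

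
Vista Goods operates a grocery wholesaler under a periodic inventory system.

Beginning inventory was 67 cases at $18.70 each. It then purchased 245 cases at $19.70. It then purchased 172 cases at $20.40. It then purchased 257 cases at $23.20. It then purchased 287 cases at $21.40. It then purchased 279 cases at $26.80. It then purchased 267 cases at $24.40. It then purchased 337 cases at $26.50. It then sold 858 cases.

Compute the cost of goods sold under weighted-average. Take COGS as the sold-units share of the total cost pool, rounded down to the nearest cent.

COGS = $20,031.17

Sale 1, sell 858: 858/1911 × $44,614.90 → $20,031.17
Ending inventory (cost pool remaining) = $24,583.73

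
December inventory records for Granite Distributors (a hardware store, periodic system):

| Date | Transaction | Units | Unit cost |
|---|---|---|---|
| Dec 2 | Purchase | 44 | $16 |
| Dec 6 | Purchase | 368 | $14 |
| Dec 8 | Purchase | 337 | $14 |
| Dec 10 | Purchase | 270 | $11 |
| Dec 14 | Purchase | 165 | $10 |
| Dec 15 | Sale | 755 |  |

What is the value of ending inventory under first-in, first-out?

Ending inventory = $4,554

Dec 15, 755 sold [FIFO — oldest first]: 44 @ $16 + 368 @ $14 + 337 @ $14 + 6 @ $11 = $10,640
Ending inventory: 264 @ $11 + 165 @ $10 = $4,554
Check: goods available $15,194 = COGS $10,640 + ending $4,554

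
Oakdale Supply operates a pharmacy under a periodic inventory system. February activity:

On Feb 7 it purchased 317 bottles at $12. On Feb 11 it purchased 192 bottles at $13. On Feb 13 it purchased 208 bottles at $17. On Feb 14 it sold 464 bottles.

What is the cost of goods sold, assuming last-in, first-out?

COGS = $6,800

Feb 14, 464 sold [LIFO — newest first]: 208 @ $17 + 192 @ $13 + 64 @ $12 = $6,800
Ending inventory: 253 @ $12 = $3,036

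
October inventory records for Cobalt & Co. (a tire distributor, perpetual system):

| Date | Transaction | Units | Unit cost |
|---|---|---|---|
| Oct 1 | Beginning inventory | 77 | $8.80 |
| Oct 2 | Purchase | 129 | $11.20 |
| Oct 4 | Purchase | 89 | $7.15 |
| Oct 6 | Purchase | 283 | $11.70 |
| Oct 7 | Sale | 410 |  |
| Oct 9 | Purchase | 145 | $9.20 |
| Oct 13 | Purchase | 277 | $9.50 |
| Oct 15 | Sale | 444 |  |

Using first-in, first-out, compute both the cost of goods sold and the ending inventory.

Oct 7, 410 sold [FIFO — oldest first]: 77 @ $8.80 + 129 @ $11.20 + 89 @ $7.15 + 115 @ $11.70 = $4,104.25
Oct 15, 444 sold [FIFO — oldest first]: 168 @ $11.70 + 145 @ $9.20 + 131 @ $9.50 = $4,544.10
Total COGS = $4,104.25 + $4,544.10 = $8,648.35
Ending inventory: 146 @ $9.50 = $1,387.00
Check: goods available $10,035.35 = COGS $8,648.35 + ending $1,387.00

COGS = $8,648.35; ending inventory = $1,387.00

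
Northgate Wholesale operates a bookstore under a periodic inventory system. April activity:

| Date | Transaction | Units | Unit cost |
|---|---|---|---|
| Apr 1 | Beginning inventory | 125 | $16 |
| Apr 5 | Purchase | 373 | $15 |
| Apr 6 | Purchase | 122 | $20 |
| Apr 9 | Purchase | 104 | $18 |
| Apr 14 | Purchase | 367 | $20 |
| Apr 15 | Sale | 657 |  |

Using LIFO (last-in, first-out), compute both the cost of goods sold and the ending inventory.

Apr 15, 657 sold [LIFO — newest first]: 367 @ $20 + 104 @ $18 + 122 @ $20 + 64 @ $15 = $12,612
Ending inventory: 125 @ $16 + 309 @ $15 = $6,635
Check: goods available $19,247 = COGS $12,612 + ending $6,635

COGS = $12,612; ending inventory = $6,635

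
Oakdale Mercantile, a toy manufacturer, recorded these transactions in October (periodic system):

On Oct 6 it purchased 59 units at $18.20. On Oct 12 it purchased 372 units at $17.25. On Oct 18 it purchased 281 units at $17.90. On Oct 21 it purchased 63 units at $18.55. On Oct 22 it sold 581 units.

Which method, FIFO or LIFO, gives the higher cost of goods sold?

LIFO

FIFO COGS: 59 @ $18.20 + 372 @ $17.25 + 150 @ $17.90 = $10,175.80
LIFO COGS: 63 @ $18.55 + 281 @ $17.90 + 237 @ $17.25 = $10,286.80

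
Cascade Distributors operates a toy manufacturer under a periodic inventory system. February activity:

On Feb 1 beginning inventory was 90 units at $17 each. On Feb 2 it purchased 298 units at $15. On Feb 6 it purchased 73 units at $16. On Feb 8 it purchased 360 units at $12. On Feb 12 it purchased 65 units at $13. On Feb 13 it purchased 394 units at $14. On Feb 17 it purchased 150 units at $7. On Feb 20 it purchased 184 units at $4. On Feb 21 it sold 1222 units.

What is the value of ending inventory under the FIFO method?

Feb 21, 1222 sold [FIFO — oldest first]: 90 @ $17 + 298 @ $15 + 73 @ $16 + 360 @ $12 + 65 @ $13 + 336 @ $14 = $17,037
Ending inventory: 58 @ $14 + 150 @ $7 + 184 @ $4 = $2,598
Check: goods available $19,635 = COGS $17,037 + ending $2,598

Ending inventory = $2,598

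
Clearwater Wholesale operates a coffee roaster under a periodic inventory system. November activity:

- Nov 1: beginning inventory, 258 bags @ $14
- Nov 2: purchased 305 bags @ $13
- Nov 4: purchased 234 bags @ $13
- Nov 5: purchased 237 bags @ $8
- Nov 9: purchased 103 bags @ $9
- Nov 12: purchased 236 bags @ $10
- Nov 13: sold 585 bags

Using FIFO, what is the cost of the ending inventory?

Nov 13, 585 sold [FIFO — oldest first]: 258 @ $14 + 305 @ $13 + 22 @ $13 = $7,863
Ending inventory: 212 @ $13 + 237 @ $8 + 103 @ $9 + 236 @ $10 = $7,939
Check: goods available $15,802 = COGS $7,863 + ending $7,939

Ending inventory = $7,939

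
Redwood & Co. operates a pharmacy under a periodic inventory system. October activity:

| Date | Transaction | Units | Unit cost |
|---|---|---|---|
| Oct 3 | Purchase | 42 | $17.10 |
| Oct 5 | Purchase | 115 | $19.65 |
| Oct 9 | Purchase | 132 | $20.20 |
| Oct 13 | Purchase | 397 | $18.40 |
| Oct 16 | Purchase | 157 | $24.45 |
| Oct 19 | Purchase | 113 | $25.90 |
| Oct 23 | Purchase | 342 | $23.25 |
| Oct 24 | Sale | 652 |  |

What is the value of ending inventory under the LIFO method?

Ending inventory = $12,213.15

Oct 24, 652 sold [LIFO — newest first]: 342 @ $23.25 + 113 @ $25.90 + 157 @ $24.45 + 40 @ $18.40 = $15,452.85
Ending inventory: 42 @ $17.10 + 115 @ $19.65 + 132 @ $20.20 + 357 @ $18.40 = $12,213.15
Check: goods available $27,666.00 = COGS $15,452.85 + ending $12,213.15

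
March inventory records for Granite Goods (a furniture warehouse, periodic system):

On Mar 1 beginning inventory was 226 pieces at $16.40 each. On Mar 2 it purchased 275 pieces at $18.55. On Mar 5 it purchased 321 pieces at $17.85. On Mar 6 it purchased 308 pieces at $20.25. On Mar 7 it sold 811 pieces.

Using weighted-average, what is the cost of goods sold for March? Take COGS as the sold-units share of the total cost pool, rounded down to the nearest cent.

COGS = $14,909.84

Mar 7, sell 811: 811/1130 × $20,774.50 → $14,909.84
Ending inventory (cost pool remaining) = $5,864.66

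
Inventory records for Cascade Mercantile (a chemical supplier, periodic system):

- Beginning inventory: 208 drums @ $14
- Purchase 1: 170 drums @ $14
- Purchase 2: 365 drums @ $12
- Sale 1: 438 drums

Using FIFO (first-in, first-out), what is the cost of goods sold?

Sale 1 (438) [FIFO — oldest first]: 208 @ $14 + 170 @ $14 + 60 @ $12 = $6,012
Ending inventory: 305 @ $12 = $3,660

COGS = $6,012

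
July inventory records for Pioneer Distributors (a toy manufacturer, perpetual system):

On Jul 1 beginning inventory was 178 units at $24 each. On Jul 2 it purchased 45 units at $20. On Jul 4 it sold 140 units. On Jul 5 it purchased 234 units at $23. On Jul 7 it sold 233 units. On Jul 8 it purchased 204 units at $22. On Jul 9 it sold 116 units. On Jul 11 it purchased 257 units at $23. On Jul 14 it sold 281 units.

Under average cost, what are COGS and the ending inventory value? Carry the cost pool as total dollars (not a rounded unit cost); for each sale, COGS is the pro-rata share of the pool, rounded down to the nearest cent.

COGS = $17,590.15; ending inventory = $3,362.85

After Jul 1: 178 on hand, pool $4,272.00 (≈ $24.0000 each)
After Jul 2: 223 on hand, pool $5,172.00 (≈ $23.1928 each)
Jul 4, sell 140: 140/223 × $5,172.00 → $3,246.99
After Jul 5: 317 on hand, pool $7,307.01 (≈ $23.0505 each)
Jul 7, sell 233: 233/317 × $7,307.01 → $5,370.76
After Jul 8: 288 on hand, pool $6,424.25 (≈ $22.3064 each)
Jul 9, sell 116: 116/288 × $6,424.25 → $2,587.54
After Jul 11: 429 on hand, pool $9,747.71 (≈ $22.7219 each)
Jul 14, sell 281: 281/429 × $9,747.71 → $6,384.86
Total COGS = $3,246.99 + $5,370.76 + $2,587.54 + $6,384.86 = $17,590.15
Ending inventory (cost pool remaining) = $3,362.85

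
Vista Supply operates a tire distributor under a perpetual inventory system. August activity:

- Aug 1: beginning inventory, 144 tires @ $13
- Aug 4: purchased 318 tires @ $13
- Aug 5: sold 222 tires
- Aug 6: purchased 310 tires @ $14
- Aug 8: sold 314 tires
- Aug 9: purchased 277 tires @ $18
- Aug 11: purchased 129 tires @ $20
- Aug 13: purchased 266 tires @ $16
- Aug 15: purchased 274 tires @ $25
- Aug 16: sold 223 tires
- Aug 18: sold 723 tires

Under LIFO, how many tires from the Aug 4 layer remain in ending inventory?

Aug 5, 222 sold [LIFO — newest first]: 222 @ $13 = $2,886
Aug 8, 314 sold [LIFO — newest first]: 310 @ $14 + 4 @ $13 = $4,392
Aug 16, 223 sold [LIFO — newest first]: 223 @ $25 = $5,575
Aug 18, 723 sold [LIFO — newest first]: 51 @ $25 + 266 @ $16 + 129 @ $20 + 277 @ $18 = $13,097
Total COGS = $2,886 + $4,392 + $5,575 + $13,097 = $25,950
Ending inventory: 144 @ $13 + 92 @ $13 = $3,068

92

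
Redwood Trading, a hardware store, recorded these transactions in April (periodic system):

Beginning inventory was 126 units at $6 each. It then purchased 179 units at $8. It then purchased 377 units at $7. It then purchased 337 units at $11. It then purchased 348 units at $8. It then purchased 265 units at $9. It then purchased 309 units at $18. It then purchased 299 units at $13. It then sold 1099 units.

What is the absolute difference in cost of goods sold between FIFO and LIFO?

FIFO COGS: 126 @ $6 + 179 @ $8 + 377 @ $7 + 337 @ $11 + 80 @ $8 = $9,174
LIFO COGS: 299 @ $13 + 309 @ $18 + 265 @ $9 + 226 @ $8 = $13,642
Difference = |$9,174 − $13,642| = $4,468

$4,468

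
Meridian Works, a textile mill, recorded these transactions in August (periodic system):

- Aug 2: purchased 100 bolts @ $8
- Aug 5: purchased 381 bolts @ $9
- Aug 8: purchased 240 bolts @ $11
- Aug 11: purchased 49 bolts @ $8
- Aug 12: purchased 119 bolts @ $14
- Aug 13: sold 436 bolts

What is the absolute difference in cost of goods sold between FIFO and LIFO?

FIFO COGS: 100 @ $8 + 336 @ $9 = $3,824
LIFO COGS: 119 @ $14 + 49 @ $8 + 240 @ $11 + 28 @ $9 = $4,950
Difference = |$3,824 − $4,950| = $1,126

$1,126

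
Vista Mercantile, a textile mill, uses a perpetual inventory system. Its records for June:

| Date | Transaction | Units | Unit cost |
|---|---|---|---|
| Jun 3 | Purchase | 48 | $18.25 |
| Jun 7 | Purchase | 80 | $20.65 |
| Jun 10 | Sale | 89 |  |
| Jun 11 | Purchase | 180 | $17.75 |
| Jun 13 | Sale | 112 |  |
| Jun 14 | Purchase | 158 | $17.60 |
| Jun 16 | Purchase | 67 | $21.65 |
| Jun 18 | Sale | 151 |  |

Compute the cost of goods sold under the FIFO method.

Jun 10, 89 sold [FIFO — oldest first]: 48 @ $18.25 + 41 @ $20.65 = $1,722.65
Jun 13, 112 sold [FIFO — oldest first]: 39 @ $20.65 + 73 @ $17.75 = $2,101.10
Jun 18, 151 sold [FIFO — oldest first]: 107 @ $17.75 + 44 @ $17.60 = $2,673.65
Total COGS = $1,722.65 + $2,101.10 + $2,673.65 = $6,497.40
Ending inventory: 114 @ $17.60 + 67 @ $21.65 = $3,456.95

COGS = $6,497.40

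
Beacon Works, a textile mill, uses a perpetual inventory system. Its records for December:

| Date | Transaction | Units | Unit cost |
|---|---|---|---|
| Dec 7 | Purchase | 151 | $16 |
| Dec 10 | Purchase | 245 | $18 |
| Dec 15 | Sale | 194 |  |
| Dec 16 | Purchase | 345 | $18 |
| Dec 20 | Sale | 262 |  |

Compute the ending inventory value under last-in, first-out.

Ending inventory = $4,828

Dec 15, 194 sold [LIFO — newest first]: 194 @ $18 = $3,492
Dec 20, 262 sold [LIFO — newest first]: 262 @ $18 = $4,716
Total COGS = $3,492 + $4,716 = $8,208
Ending inventory: 151 @ $16 + 51 @ $18 + 83 @ $18 = $4,828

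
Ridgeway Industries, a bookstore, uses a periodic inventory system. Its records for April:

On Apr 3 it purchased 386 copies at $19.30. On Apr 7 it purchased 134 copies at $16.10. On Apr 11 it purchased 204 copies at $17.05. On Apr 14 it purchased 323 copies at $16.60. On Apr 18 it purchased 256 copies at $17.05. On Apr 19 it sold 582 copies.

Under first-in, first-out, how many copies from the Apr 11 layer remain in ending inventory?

142

Apr 19, 582 sold [FIFO — oldest first]: 386 @ $19.30 + 134 @ $16.10 + 62 @ $17.05 = $10,664.30
Ending inventory: 142 @ $17.05 + 323 @ $16.60 + 256 @ $17.05 = $12,147.70
Check: goods available $22,812.00 = COGS $10,664.30 + ending $12,147.70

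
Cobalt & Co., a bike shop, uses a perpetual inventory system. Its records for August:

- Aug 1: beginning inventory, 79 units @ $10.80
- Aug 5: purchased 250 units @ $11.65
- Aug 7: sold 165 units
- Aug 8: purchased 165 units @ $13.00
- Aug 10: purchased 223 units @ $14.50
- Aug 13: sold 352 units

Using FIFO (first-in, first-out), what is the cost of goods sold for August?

COGS = $6,244.20

Aug 7, 165 sold [FIFO — oldest first]: 79 @ $10.80 + 86 @ $11.65 = $1,855.10
Aug 13, 352 sold [FIFO — oldest first]: 164 @ $11.65 + 165 @ $13.00 + 23 @ $14.50 = $4,389.10
Total COGS = $1,855.10 + $4,389.10 = $6,244.20
Ending inventory: 200 @ $14.50 = $2,900.00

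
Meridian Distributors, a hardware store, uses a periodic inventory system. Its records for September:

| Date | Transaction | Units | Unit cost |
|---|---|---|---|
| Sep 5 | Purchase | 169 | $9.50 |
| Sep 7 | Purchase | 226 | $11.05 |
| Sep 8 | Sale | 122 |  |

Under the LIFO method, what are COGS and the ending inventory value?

COGS = $1,348.10; ending inventory = $2,754.70

Sep 8, 122 sold [LIFO — newest first]: 122 @ $11.05 = $1,348.10
Ending inventory: 169 @ $9.50 + 104 @ $11.05 = $2,754.70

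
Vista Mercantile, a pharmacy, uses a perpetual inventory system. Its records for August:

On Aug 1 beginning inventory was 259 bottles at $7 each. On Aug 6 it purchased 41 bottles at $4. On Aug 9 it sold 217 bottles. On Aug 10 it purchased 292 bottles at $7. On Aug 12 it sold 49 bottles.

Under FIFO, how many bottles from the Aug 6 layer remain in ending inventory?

Aug 9, 217 sold [FIFO — oldest first]: 217 @ $7 = $1,519
Aug 12, 49 sold [FIFO — oldest first]: 42 @ $7 + 7 @ $4 = $322
Total COGS = $1,519 + $322 = $1,841
Ending inventory: 34 @ $4 + 292 @ $7 = $2,180
Check: goods available $4,021 = COGS $1,841 + ending $2,180

34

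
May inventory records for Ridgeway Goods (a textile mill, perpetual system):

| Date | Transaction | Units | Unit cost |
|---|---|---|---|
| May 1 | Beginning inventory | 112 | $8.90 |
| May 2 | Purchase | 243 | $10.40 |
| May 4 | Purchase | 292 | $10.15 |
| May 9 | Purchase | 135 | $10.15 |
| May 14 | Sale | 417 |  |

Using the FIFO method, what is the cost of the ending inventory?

Ending inventory = $3,704.75

May 14, 417 sold [FIFO — oldest first]: 112 @ $8.90 + 243 @ $10.40 + 62 @ $10.15 = $4,153.30
Ending inventory: 230 @ $10.15 + 135 @ $10.15 = $3,704.75
Check: goods available $7,858.05 = COGS $4,153.30 + ending $3,704.75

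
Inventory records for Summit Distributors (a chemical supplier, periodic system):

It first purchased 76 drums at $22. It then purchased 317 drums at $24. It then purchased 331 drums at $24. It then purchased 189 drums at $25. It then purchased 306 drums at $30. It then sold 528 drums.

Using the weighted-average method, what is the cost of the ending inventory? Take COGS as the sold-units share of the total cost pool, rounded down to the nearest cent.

Ending inventory = $17,645.73

Sale 1, sell 528: 528/1219 × $31,129.00 → $13,483.27
Ending inventory (cost pool remaining) = $17,645.73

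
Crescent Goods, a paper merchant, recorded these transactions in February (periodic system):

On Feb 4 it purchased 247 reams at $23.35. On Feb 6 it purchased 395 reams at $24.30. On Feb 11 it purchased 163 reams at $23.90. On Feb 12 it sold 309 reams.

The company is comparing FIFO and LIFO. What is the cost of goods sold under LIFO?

FIFO COGS: 247 @ $23.35 + 62 @ $24.30 = $7,274.05
LIFO COGS: 163 @ $23.90 + 146 @ $24.30 = $7,443.50

COGS = $7,443.50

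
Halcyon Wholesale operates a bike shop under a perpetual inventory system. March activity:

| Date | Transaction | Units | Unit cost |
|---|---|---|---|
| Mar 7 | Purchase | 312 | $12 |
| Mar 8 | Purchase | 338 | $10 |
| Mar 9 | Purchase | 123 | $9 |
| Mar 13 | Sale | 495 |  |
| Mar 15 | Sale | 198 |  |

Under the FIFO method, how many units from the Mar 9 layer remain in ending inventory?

80

Mar 13, 495 sold [FIFO — oldest first]: 312 @ $12 + 183 @ $10 = $5,574
Mar 15, 198 sold [FIFO — oldest first]: 155 @ $10 + 43 @ $9 = $1,937
Total COGS = $5,574 + $1,937 = $7,511
Ending inventory: 80 @ $9 = $720
Check: goods available $8,231 = COGS $7,511 + ending $720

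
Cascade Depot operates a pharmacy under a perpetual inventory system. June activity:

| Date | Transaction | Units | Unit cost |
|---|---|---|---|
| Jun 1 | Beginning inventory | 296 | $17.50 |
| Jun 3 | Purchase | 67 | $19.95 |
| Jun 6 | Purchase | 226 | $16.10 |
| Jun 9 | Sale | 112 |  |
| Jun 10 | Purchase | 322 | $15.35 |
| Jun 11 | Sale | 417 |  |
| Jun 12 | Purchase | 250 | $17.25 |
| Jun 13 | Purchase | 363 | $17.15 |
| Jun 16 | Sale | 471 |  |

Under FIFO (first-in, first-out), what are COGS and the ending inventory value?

Jun 9, 112 sold [FIFO — oldest first]: 112 @ $17.50 = $1,960.00
Jun 11, 417 sold [FIFO — oldest first]: 184 @ $17.50 + 67 @ $19.95 + 166 @ $16.10 = $7,229.25
Jun 16, 471 sold [FIFO — oldest first]: 60 @ $16.10 + 322 @ $15.35 + 89 @ $17.25 = $7,443.95
Total COGS = $1,960.00 + $7,229.25 + $7,443.95 = $16,633.20
Ending inventory: 161 @ $17.25 + 363 @ $17.15 = $9,002.70

COGS = $16,633.20; ending inventory = $9,002.70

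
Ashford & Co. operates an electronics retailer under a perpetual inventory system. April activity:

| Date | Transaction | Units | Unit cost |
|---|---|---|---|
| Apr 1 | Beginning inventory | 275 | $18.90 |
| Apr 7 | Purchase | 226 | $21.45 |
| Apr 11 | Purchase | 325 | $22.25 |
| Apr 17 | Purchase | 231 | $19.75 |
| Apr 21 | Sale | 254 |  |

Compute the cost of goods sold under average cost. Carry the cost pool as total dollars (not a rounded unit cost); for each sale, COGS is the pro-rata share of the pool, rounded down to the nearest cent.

After Apr 1: 275 on hand, pool $5,197.50 (≈ $18.9000 each)
After Apr 7: 501 on hand, pool $10,045.20 (≈ $20.0503 each)
After Apr 11: 826 on hand, pool $17,276.45 (≈ $20.9158 each)
After Apr 17: 1057 on hand, pool $21,838.70 (≈ $20.6610 each)
Apr 21, sell 254: 254/1057 × $21,838.70 → $5,247.89
Ending inventory (cost pool remaining) = $16,590.81

COGS = $5,247.89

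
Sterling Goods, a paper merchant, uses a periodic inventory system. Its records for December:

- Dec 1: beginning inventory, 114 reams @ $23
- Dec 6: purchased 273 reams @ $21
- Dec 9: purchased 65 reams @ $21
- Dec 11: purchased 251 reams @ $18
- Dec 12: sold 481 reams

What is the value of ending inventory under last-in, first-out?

Ending inventory = $4,890

Dec 12, 481 sold [LIFO — newest first]: 251 @ $18 + 65 @ $21 + 165 @ $21 = $9,348
Ending inventory: 114 @ $23 + 108 @ $21 = $4,890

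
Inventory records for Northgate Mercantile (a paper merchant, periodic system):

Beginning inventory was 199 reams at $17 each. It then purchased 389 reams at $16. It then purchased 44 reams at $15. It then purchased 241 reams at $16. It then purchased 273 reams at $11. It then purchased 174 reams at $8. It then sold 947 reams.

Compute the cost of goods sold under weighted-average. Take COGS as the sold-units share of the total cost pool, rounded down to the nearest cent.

Sale 1, sell 947: 947/1320 × $18,518.00 → $13,285.26
Ending inventory (cost pool remaining) = $5,232.74
Check: goods available $18,518.00 = COGS $13,285.26 + ending $5,232.74

COGS = $13,285.26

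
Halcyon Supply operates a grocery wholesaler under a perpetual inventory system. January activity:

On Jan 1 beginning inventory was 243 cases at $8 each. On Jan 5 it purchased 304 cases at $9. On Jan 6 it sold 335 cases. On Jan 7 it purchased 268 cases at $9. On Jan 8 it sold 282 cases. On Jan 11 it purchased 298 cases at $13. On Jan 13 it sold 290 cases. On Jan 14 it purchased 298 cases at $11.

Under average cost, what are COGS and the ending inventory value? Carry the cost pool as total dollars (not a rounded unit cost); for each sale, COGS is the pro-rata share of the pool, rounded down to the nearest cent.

After Jan 1: 243 on hand, pool $1,944.00 (≈ $8.0000 each)
After Jan 5: 547 on hand, pool $4,680.00 (≈ $8.5558 each)
Jan 6, sell 335: 335/547 × $4,680.00 → $2,866.17
After Jan 7: 480 on hand, pool $4,225.83 (≈ $8.8038 each)
Jan 8, sell 282: 282/480 × $4,225.83 → $2,482.67
After Jan 11: 496 on hand, pool $5,617.16 (≈ $11.3249 each)
Jan 13, sell 290: 290/496 × $5,617.16 → $3,284.22
After Jan 14: 504 on hand, pool $5,610.94 (≈ $11.1328 each)
Total COGS = $2,866.17 + $2,482.67 + $3,284.22 = $8,633.06
Ending inventory (cost pool remaining) = $5,610.94

COGS = $8,633.06; ending inventory = $5,610.94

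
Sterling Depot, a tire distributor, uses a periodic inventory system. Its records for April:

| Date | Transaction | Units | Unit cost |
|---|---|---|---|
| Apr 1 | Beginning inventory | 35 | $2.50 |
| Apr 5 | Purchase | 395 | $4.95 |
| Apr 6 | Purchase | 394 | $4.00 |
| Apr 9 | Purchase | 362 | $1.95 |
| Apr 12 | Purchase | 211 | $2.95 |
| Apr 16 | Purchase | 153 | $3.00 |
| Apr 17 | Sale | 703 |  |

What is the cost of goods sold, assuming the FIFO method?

COGS = $3,134.75

Apr 17, 703 sold [FIFO — oldest first]: 35 @ $2.50 + 395 @ $4.95 + 273 @ $4.00 = $3,134.75
Ending inventory: 121 @ $4.00 + 362 @ $1.95 + 211 @ $2.95 + 153 @ $3.00 = $2,271.35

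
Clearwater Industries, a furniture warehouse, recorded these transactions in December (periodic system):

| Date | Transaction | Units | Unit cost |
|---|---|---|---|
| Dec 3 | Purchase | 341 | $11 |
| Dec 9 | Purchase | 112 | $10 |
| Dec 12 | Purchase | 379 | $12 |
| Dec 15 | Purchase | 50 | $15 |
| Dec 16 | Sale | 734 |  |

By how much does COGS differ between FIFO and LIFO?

$298

FIFO COGS: 341 @ $11 + 112 @ $10 + 281 @ $12 = $8,243
LIFO COGS: 50 @ $15 + 379 @ $12 + 112 @ $10 + 193 @ $11 = $8,541
Difference = |$8,243 − $8,541| = $298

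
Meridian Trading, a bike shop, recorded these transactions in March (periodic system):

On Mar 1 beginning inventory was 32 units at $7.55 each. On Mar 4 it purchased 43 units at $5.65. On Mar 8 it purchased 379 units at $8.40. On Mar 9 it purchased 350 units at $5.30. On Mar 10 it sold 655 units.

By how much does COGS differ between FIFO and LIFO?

$316.45

FIFO COGS: 32 @ $7.55 + 43 @ $5.65 + 379 @ $8.40 + 201 @ $5.30 = $4,733.45
LIFO COGS: 350 @ $5.30 + 305 @ $8.40 = $4,417.00
Difference = |$4,733.45 − $4,417.00| = $316.45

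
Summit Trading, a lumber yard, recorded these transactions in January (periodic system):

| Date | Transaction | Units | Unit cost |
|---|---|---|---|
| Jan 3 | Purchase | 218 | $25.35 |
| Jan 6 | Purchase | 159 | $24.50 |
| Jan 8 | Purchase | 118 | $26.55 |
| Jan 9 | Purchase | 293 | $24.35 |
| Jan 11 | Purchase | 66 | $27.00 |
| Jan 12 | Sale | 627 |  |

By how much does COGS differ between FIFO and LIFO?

$44.45

FIFO COGS: 218 @ $25.35 + 159 @ $24.50 + 118 @ $26.55 + 132 @ $24.35 = $15,768.90
LIFO COGS: 66 @ $27.00 + 293 @ $24.35 + 118 @ $26.55 + 150 @ $24.50 = $15,724.45
Difference = |$15,768.90 − $15,724.45| = $44.45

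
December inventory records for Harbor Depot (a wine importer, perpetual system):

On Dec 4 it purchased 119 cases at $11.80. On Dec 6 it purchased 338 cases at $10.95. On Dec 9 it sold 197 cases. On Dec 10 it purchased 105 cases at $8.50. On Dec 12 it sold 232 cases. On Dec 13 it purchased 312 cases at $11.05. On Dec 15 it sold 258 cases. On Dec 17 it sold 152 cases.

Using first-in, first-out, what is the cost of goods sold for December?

Dec 9, 197 sold [FIFO — oldest first]: 119 @ $11.80 + 78 @ $10.95 = $2,258.30
Dec 12, 232 sold [FIFO — oldest first]: 232 @ $10.95 = $2,540.40
Dec 15, 258 sold [FIFO — oldest first]: 28 @ $10.95 + 105 @ $8.50 + 125 @ $11.05 = $2,580.35
Dec 17, 152 sold [FIFO — oldest first]: 152 @ $11.05 = $1,679.60
Total COGS = $2,258.30 + $2,540.40 + $2,580.35 + $1,679.60 = $9,058.65
Ending inventory: 35 @ $11.05 = $386.75

COGS = $9,058.65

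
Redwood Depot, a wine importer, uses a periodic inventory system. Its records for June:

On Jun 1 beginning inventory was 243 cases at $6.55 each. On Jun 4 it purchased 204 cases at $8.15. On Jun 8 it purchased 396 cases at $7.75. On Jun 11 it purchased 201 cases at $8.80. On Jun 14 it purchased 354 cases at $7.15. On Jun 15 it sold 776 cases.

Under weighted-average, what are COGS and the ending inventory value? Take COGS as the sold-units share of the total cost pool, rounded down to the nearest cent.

COGS = $5,896.68; ending inventory = $4,726.47

Jun 15, sell 776: 776/1398 × $10,623.15 → $5,896.68
Ending inventory (cost pool remaining) = $4,726.47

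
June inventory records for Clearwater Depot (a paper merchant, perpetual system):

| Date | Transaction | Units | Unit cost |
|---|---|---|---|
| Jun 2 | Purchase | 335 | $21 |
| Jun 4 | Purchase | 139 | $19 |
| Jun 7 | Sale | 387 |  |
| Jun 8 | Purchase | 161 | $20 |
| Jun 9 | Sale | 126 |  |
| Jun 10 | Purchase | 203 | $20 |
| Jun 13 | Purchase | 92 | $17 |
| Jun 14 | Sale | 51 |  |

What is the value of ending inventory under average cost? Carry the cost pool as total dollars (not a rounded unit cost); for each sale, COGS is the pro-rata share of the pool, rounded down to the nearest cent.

Ending inventory = $7,093.30

After Jun 2: 335 on hand, pool $7,035.00 (≈ $21.0000 each)
After Jun 4: 474 on hand, pool $9,676.00 (≈ $20.4135 each)
Jun 7, sell 387: 387/474 × $9,676.00 → $7,900.02
After Jun 8: 248 on hand, pool $4,995.98 (≈ $20.1451 each)
Jun 9, sell 126: 126/248 × $4,995.98 → $2,538.28
After Jun 10: 325 on hand, pool $6,517.70 (≈ $20.0545 each)
After Jun 13: 417 on hand, pool $8,081.70 (≈ $19.3806 each)
Jun 14, sell 51: 51/417 × $8,081.70 → $988.40
Total COGS = $7,900.02 + $2,538.28 + $988.40 = $11,426.70
Ending inventory (cost pool remaining) = $7,093.30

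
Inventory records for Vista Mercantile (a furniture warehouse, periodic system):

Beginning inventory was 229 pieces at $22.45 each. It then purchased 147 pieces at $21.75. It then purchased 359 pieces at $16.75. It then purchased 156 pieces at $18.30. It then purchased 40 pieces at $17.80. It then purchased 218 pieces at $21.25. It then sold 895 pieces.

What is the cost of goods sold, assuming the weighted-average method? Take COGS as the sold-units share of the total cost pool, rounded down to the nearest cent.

Sale 1, sell 895: 895/1149 × $22,550.85 → $17,565.71
Ending inventory (cost pool remaining) = $4,985.14

COGS = $17,565.71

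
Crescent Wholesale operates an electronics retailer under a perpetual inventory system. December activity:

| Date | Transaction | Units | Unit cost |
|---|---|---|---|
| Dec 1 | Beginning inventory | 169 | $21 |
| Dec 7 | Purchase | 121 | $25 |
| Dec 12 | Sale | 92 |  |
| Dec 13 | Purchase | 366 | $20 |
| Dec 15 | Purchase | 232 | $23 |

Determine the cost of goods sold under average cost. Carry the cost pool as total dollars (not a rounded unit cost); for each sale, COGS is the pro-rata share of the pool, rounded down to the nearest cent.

After Dec 1: 169 on hand, pool $3,549.00 (≈ $21.0000 each)
After Dec 7: 290 on hand, pool $6,574.00 (≈ $22.6690 each)
Dec 12, sell 92: 92/290 × $6,574.00 → $2,085.54
After Dec 13: 564 on hand, pool $11,808.46 (≈ $20.9370 each)
After Dec 15: 796 on hand, pool $17,144.46 (≈ $21.5383 each)
Ending inventory (cost pool remaining) = $17,144.46
Check: goods available $19,230.00 = COGS $2,085.54 + ending $17,144.46

COGS = $2,085.54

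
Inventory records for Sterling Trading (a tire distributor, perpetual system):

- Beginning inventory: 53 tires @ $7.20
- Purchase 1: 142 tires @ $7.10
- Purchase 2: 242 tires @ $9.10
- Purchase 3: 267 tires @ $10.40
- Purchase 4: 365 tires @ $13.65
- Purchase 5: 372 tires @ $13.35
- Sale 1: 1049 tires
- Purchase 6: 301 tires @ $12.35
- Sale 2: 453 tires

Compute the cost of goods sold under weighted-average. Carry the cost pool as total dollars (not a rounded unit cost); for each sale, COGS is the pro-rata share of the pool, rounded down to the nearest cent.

COGS = $17,209.94

After Beginning: 53 on hand, pool $381.60 (≈ $7.2000 each)
After Purchase 1: 195 on hand, pool $1,389.80 (≈ $7.1272 each)
After Purchase 2: 437 on hand, pool $3,592.00 (≈ $8.2197 each)
After Purchase 3: 704 on hand, pool $6,368.80 (≈ $9.0466 each)
After Purchase 4: 1069 on hand, pool $11,351.05 (≈ $10.6184 each)
After Purchase 5: 1441 on hand, pool $16,317.25 (≈ $11.3236 each)
Sale 1, sell 1049: 1049/1441 × $16,317.25 → $11,878.41
After Purchase 6: 693 on hand, pool $8,156.19 (≈ $11.7694 each)
Sale 2, sell 453: 453/693 × $8,156.19 → $5,331.53
Total COGS = $11,878.41 + $5,331.53 = $17,209.94
Ending inventory (cost pool remaining) = $2,824.66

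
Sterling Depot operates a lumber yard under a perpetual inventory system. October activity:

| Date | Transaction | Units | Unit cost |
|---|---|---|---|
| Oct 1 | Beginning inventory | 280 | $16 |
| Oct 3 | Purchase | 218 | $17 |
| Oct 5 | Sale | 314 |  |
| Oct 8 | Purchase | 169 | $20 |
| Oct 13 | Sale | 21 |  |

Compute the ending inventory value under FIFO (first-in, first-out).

Oct 5, 314 sold [FIFO — oldest first]: 280 @ $16 + 34 @ $17 = $5,058
Oct 13, 21 sold [FIFO — oldest first]: 21 @ $17 = $357
Total COGS = $5,058 + $357 = $5,415
Ending inventory: 163 @ $17 + 169 @ $20 = $6,151

Ending inventory = $6,151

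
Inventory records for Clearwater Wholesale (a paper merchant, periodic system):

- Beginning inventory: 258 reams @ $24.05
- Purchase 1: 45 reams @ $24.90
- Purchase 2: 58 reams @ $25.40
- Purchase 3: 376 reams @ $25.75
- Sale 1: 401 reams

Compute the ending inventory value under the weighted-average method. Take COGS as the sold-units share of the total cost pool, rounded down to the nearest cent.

Sale 1, sell 401: 401/737 × $18,480.60 → $10,055.25
Ending inventory (cost pool remaining) = $8,425.35
Check: goods available $18,480.60 = COGS $10,055.25 + ending $8,425.35

Ending inventory = $8,425.35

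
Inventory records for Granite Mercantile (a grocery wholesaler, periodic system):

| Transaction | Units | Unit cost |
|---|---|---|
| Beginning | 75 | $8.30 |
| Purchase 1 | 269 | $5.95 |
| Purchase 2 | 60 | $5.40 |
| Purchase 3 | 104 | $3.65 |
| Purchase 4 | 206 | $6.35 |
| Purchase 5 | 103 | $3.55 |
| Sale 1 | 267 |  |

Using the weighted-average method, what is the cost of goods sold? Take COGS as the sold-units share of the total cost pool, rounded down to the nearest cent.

Sale 1, sell 267: 267/817 × $4,600.40 → $1,503.43
Ending inventory (cost pool remaining) = $3,096.97

COGS = $1,503.43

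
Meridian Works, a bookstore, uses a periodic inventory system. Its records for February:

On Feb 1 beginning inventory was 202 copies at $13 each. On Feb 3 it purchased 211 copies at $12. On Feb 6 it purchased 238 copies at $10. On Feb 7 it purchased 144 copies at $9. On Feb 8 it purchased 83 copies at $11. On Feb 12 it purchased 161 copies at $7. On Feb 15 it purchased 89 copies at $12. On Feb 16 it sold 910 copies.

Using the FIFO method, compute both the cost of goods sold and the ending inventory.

Feb 16, 910 sold [FIFO — oldest first]: 202 @ $13 + 211 @ $12 + 238 @ $10 + 144 @ $9 + 83 @ $11 + 32 @ $7 = $9,971
Ending inventory: 129 @ $7 + 89 @ $12 = $1,971

COGS = $9,971; ending inventory = $1,971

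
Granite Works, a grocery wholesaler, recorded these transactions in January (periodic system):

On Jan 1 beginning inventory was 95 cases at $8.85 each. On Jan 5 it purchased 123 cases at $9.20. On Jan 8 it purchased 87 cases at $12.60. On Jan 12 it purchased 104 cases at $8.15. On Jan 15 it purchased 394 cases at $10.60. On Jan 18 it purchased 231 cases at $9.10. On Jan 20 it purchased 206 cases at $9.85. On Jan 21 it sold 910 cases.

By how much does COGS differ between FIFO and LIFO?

FIFO COGS: 95 @ $8.85 + 123 @ $9.20 + 87 @ $12.60 + 104 @ $8.15 + 394 @ $10.60 + 107 @ $9.10 = $9,066.25
LIFO COGS: 206 @ $9.85 + 231 @ $9.10 + 394 @ $10.60 + 79 @ $8.15 = $8,951.45
Difference = |$9,066.25 − $8,951.45| = $114.80

$114.80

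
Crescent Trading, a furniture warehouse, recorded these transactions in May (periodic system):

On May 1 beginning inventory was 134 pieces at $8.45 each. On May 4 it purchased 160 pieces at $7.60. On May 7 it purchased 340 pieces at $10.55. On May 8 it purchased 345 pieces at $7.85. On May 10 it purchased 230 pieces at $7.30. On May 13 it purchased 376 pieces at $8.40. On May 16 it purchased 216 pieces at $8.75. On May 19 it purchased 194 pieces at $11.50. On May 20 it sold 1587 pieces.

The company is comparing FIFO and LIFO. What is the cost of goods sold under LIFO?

FIFO COGS: 134 @ $8.45 + 160 @ $7.60 + 340 @ $10.55 + 345 @ $7.85 + 230 @ $7.30 + 376 @ $8.40 + 2 @ $8.75 = $13,498.45
LIFO COGS: 194 @ $11.50 + 216 @ $8.75 + 376 @ $8.40 + 230 @ $7.30 + 345 @ $7.85 + 226 @ $10.55 = $14,050.95

COGS = $14,050.95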